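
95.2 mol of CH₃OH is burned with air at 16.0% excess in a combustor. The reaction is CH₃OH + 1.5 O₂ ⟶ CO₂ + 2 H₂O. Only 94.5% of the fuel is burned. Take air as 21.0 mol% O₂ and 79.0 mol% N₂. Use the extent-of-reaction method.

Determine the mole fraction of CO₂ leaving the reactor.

Stoichiometric O₂ = 1.5 × 95.2 = 142.8 mol; O₂ fed = 142.8 × 1.160 = 165.6 mol.
N₂ fed = 165.6 × 79/21 = 623.2 mol.
Fuel reacted = 0.945 × 95.2 → ξ = 89.96 mol.
Outlet (n = n₀ + ν ξ):
  CH₃OH: 95.2 − 1(89.96) = 5.236
  O₂: 165.6 − 1.5(89.96) = 30.7
  N₂: 623.2 (inert)
  CO₂: 0 + 1(89.96) = 89.96
  H₂O: 0 + 2(89.96) = 179.9
Total out = 929 mol; y_CO₂ = 89.96 / 929 = 0.09684.

0.0968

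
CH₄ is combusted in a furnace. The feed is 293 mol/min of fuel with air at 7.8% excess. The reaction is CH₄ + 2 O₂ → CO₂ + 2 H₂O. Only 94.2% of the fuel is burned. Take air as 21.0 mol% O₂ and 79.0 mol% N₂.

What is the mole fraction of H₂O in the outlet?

0.167

Stoichiometric O₂ = 2 × 293 = 586 mol/min; O₂ fed = 586 × 1.078 = 631.7 mol/min.
N₂ fed = 631.7 × 79/21 = 2376 mol/min.
Fuel reacted = 0.942 × 293 → ξ = 276 mol/min.
Outlet (n = n₀ + ν ξ):
  CH₄: 293 − 1(276) = 16.99
  O₂: 631.7 − 2(276) = 79.7
  N₂: 2376 (inert)
  CO₂: 0 + 1(276) = 276
  H₂O: 0 + 2(276) = 552
Total out = 3301 mol/min; y_H₂O = 552 / 3301 = 0.1672.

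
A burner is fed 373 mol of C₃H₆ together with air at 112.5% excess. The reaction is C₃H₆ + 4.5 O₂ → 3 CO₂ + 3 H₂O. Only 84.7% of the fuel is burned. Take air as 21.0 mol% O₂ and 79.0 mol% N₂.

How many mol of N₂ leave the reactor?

13400 mol

Stoichiometric O₂ = 4.5 × 373 = 1678 mol; O₂ fed = 1678 × 2.125 = 3567 mol.
N₂ fed = 3567 × 79/21 = 13420 mol.
Fuel reacted = 0.847 × 373 → ξ = 315.9 mol.
Outlet (n = n₀ + ν ξ):
  C₃H₆: 373 − 1(315.9) = 57.07
  O₂: 3567 − 4.5(315.9) = 2145
  N₂: 13420 (inert)
  CO₂: 0 + 3(315.9) = 947.8
  H₂O: 0 + 3(315.9) = 947.8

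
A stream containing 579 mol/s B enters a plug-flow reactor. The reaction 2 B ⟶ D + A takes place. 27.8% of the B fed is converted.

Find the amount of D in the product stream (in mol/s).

80.5 mol/s

B reacted = 0.278 × 579 = 161 mol/s; ν_B = −2, so ξ = 161/2 = 80.48 mol/s.
Outlet amounts (n = n₀ + ν ξ):
  B: 579 − 2(80.48) = 418
  D: 0 + 1(80.48) = 80.48
  A: 0 + 1(80.48) = 80.48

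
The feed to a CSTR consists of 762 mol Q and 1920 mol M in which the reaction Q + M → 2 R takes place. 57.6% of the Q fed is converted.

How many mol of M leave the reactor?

1480 mol

Q reacted = 0.576 × 762 = 438.9 mol; ν_Q = −1, so ξ = 438.9/1 = 438.9 mol.
Outlet amounts (n = n₀ + ν ξ):
  Q: 762 − 1(438.9) = 323.1
  M: 1920 − 1(438.9) = 1481
  R: 0 + 2(438.9) = 877.8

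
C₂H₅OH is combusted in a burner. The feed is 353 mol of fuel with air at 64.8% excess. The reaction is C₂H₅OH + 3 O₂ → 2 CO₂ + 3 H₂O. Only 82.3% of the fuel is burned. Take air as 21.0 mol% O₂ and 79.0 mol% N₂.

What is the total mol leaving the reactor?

Stoichiometric O₂ = 3 × 353 = 1059 mol; O₂ fed = 1059 × 1.648 = 1745 mol.
N₂ fed = 1745 × 79/21 = 6565 mol.
Fuel reacted = 0.823 × 353 → ξ = 290.5 mol.
Outlet (n = n₀ + ν ξ):
  C₂H₅OH: 353 − 1(290.5) = 62.48
  O₂: 1745 − 3(290.5) = 873.7
  N₂: 6565 (inert)
  CO₂: 0 + 2(290.5) = 581
  H₂O: 0 + 3(290.5) = 871.6
Total out = 62.48 + 873.7 + 6565 + 581 + 871.6 = 8954 mol.

8950 mol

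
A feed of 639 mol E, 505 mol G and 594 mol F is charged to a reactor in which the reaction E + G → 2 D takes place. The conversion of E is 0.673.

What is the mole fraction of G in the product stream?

E reacted = 0.673 × 639 = 430 mol; ν_E = −1, so ξ = 430/1 = 430 mol.
Outlet amounts (n = n₀ + ν ξ):
  E: 639 − 1(430) = 209
  G: 505 − 1(430) = 74.95
  D: 0 + 2(430) = 860.1
  F: 594 (inert)
Total out = 1738 mol; y_G = 74.95 / 1738 = 0.04313.

0.0431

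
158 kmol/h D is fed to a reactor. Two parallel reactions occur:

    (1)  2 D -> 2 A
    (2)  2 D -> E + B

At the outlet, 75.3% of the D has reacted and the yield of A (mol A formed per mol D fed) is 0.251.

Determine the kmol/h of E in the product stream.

Yield of A: 2ξ₁ / 158 = 0.251 → ξ₁ = 19.83 kmol/h.
Conversion of D: 2ξ₁ + 2ξ₂ = 0.753 × 158 = 119 → ξ₂ = 39.66 kmol/h.
Outlet amounts (n = n₀ + Σ ν·ξ):
  D: 158 − 2(19.83) − 2(39.66) = 39.03
  A: 0 + 2(19.83) = 39.66
  E: 0 + 1(39.66) = 39.66
  B: 0 + 1(39.66) = 39.66

39.7 kmol/h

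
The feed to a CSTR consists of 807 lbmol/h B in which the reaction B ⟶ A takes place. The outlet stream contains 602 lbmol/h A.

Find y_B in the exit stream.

For A: n = n₀ + 1ξ → 602 = 0 + 1ξ, giving ξ = 602 lbmol/h.
Outlet amounts (n = n₀ + ν ξ):
  B: 807 − 1(602) = 205
  A: 0 + 1(602) = 602
Total out = 807 lbmol/h; y_B = 205 / 807 = 0.254.

0.254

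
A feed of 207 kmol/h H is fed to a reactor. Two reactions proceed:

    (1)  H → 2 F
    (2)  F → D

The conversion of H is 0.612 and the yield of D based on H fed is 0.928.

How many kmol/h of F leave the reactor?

Conversion of H: H consumed = 1ξ₁ = 0.612 × 207 → ξ₁ = 126.7 kmol/h.
Yield of D: 1ξ₂ / 207 = 0.928 → ξ₂ = 192.1 kmol/h.
Outlet amounts (n = n₀ + Σ ν·ξ):
  H: 207 − 1(126.7) = 80.32
  F: 0 + 2(126.7) − 1(192.1) = 61.27
  D: 0 + 1(192.1) = 192.1

61.3 kmol/h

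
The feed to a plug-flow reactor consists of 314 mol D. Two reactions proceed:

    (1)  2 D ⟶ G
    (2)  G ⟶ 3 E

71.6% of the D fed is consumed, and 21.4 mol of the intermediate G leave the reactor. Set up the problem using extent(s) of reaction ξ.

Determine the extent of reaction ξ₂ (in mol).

Conversion of D: D consumed = 2ξ₁ = 0.716 × 314 → ξ₁ = 112.4 mol.
G balance: n_G = 0 + 1ξ₁ − 1ξ₂ = 21.4 → ξ₂ = (1·112.4 − 21.4)/1 = 91.01 mol.
Outlet amounts (n = n₀ + Σ ν·ξ):
  D: 314 − 2(112.4) = 89.18
  G: 0 + 1(112.4) − 1(91.01) = 21.4
  E: 0 + 3(91.01) = 273

ξ₂ = 91 mol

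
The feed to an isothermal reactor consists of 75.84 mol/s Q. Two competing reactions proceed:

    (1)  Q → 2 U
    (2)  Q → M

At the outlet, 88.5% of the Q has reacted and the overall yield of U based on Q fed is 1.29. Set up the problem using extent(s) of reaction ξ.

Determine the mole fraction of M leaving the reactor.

Yield of U: 2ξ₁ / 75.84 = 1.29 → ξ₁ = 48.92 mol/s.
Conversion of Q: 1ξ₁ + 1ξ₂ = 0.885 × 75.84 = 67.12 → ξ₂ = 18.2 mol/s.
Outlet amounts (n = n₀ + Σ ν·ξ):
  Q: 75.84 − 1(48.92) − 1(18.2) = 8.722
  U: 0 + 2(48.92) = 97.83
  M: 0 + 1(18.2) = 18.2
Total out = 124.8 mol/s; y_M = 18.2 / 124.8 = 0.1459.

0.146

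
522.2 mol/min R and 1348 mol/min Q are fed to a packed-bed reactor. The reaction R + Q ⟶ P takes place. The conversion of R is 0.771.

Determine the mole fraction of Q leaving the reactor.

0.644

R reacted = 0.771 × 522.2 = 402.6 mol/min; ν_R = −1, so ξ = 402.6/1 = 402.6 mol/min.
Outlet amounts (n = n₀ + ν ξ):
  R: 522.2 − 1(402.6) = 119.6
  Q: 1348 − 1(402.6) = 945.4
  P: 0 + 1(402.6) = 402.6
Total out = 1468 mol/min; y_Q = 945.4 / 1468 = 0.6442.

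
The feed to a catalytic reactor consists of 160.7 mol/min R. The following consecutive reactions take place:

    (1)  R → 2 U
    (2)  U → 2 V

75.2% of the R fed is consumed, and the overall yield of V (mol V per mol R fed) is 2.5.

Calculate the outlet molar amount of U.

40.8 mol/min

Conversion of R: R consumed = 1ξ₁ = 0.752 × 160.7 → ξ₁ = 120.8 mol/min.
Yield of V: 2ξ₂ / 160.7 = 2.5 → ξ₂ = 200.9 mol/min.
Outlet amounts (n = n₀ + Σ ν·ξ):
  R: 160.7 − 1(120.8) = 39.85
  U: 0 + 2(120.8) − 1(200.9) = 40.82
  V: 0 + 2(200.9) = 401.8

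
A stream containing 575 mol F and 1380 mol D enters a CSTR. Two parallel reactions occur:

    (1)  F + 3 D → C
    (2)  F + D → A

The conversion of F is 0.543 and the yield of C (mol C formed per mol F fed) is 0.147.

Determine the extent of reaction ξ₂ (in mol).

Yield of C: 1ξ₁ / 575 = 0.147 → ξ₁ = 84.52 mol.
Conversion of F: 1ξ₁ + 1ξ₂ = 0.543 × 575 = 312.2 → ξ₂ = 227.7 mol.
Outlet amounts (n = n₀ + Σ ν·ξ):
  F: 575 − 1(84.52) − 1(227.7) = 262.8
  D: 1380 − 3(84.52) − 1(227.7) = 898.7
  C: 0 + 1(84.52) = 84.52
  A: 0 + 1(227.7) = 227.7

ξ₂ = 228 mol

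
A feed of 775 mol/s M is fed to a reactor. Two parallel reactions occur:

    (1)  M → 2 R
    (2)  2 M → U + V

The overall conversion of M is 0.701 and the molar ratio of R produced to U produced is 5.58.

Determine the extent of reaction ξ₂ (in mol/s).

ξ₂ = 113 mol/s

Conversion of M: M consumed = 0.701 × 775 = 543.3 mol/s = 1ξ₁ + 2ξ₂.
Selectivity: 2ξ₁ / (1ξ₂) = 5.58 → ξ₁ = 2.79 ξ₂.
Substitute: (1·2.79 + 2) ξ₂ = 543.3 → ξ₂ = 113.4 mol/s, ξ₁ = 316.4 mol/s.
Outlet amounts (n = n₀ + Σ ν·ξ):
  M: 775 − 1(316.4) − 2(113.4) = 231.7
  R: 0 + 2(316.4) = 632.9
  U: 0 + 1(113.4) = 113.4
  V: 0 + 1(113.4) = 113.4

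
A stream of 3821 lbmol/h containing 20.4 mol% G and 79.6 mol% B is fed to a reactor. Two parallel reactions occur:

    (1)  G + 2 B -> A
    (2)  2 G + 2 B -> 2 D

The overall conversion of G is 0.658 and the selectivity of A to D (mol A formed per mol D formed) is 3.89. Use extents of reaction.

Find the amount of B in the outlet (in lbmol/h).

2120 lbmol/h

Conversion of G: G consumed = 0.658 × 779.5 = 512.9 lbmol/h = 1ξ₁ + 2ξ₂.
Selectivity: 1ξ₁ / (2ξ₂) = 3.89 → ξ₁ = 7.78 ξ₂.
Substitute: (1·7.78 + 2) ξ₂ = 512.9 → ξ₂ = 52.44 lbmol/h, ξ₁ = 408 lbmol/h.
Outlet amounts (n = n₀ + Σ ν·ξ):
  G: 779.5 − 1(408) − 2(52.44) = 266.6
  B: 3042 − 2(408) − 2(52.44) = 2121
  A: 0 + 1(408) = 408
  D: 0 + 2(52.44) = 104.9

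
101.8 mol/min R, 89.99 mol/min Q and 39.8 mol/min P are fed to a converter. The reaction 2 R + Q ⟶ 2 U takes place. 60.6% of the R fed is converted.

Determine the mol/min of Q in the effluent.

R reacted = 0.606 × 101.8 = 61.69 mol/min; ν_R = −2, so ξ = 61.69/2 = 30.85 mol/min.
Outlet amounts (n = n₀ + ν ξ):
  R: 101.8 − 2(30.85) = 40.11
  Q: 89.99 − 1(30.85) = 59.14
  U: 0 + 2(30.85) = 61.69
  P: 39.8 (inert)

59.1 mol/min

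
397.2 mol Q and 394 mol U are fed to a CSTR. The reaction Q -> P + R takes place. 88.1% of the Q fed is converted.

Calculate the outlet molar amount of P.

Q reacted = 0.881 × 397.2 = 349.9 mol; ν_Q = −1, so ξ = 349.9/1 = 349.9 mol.
Outlet amounts (n = n₀ + ν ξ):
  Q: 397.2 − 1(349.9) = 47.27
  P: 0 + 1(349.9) = 349.9
  R: 0 + 1(349.9) = 349.9
  U: 394 (inert)

350 mol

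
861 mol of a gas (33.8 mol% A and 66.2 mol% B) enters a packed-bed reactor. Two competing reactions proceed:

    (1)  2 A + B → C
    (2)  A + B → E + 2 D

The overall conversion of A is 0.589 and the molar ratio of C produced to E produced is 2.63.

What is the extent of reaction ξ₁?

Conversion of A: A consumed = 0.589 × 291 = 171.4 mol = 2ξ₁ + 1ξ₂.
Selectivity: 1ξ₁ / (1ξ₂) = 2.63 → ξ₁ = 2.63 ξ₂.
Substitute: (2·2.63 + 1) ξ₂ = 171.4 → ξ₂ = 27.38 mol, ξ₁ = 72.01 mol.
Outlet amounts (n = n₀ + Σ ν·ξ):
  A: 291 − 2(72.01) − 1(27.38) = 119.6
  B: 570 − 1(72.01) − 1(27.38) = 470.6
  C: 0 + 1(72.01) = 72.01
  E: 0 + 1(27.38) = 27.38
  D: 0 + 2(27.38) = 54.76

ξ₁ = 72 mol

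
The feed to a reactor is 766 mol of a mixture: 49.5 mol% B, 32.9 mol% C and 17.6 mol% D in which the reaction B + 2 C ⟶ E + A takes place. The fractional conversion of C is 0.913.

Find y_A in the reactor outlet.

0.177

C reacted = 0.913 × 252 = 230.1 mol; ν_C = −2, so ξ = 230.1/2 = 115 mol.
Outlet amounts (n = n₀ + ν ξ):
  B: 379.2 − 1(115) = 264.1
  C: 252 − 2(115) = 21.93
  E: 0 + 1(115) = 115
  A: 0 + 1(115) = 115
  D: 134.8 (inert)
Total out = 651 mol; y_A = 115 / 651 = 0.1767.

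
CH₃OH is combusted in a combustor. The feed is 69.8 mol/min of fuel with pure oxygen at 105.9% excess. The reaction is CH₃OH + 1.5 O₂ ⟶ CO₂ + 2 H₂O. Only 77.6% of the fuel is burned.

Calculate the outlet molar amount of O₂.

Stoichiometric O₂ = 1.5 × 69.8 = 104.7 mol/min; O₂ fed = 104.7 × 2.059 = 215.6 mol/min.
Fuel reacted = 0.776 × 69.8 → ξ = 54.16 mol/min.
Outlet (n = n₀ + ν ξ):
  CH₃OH: 69.8 − 1(54.16) = 15.64
  O₂: 215.6 − 1.5(54.16) = 134.3
  CO₂: 0 + 1(54.16) = 54.16
  H₂O: 0 + 2(54.16) = 108.3

134 mol/min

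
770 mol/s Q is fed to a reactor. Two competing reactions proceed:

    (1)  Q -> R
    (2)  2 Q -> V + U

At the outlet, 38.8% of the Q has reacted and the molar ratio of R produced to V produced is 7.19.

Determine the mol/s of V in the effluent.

32.5 mol/s

Conversion of Q: Q consumed = 0.388 × 770 = 298.8 mol/s = 1ξ₁ + 2ξ₂.
Selectivity: 1ξ₁ / (1ξ₂) = 7.19 → ξ₁ = 7.19 ξ₂.
Substitute: (1·7.19 + 2) ξ₂ = 298.8 → ξ₂ = 32.51 mol/s, ξ₁ = 233.7 mol/s.
Outlet amounts (n = n₀ + Σ ν·ξ):
  Q: 770 − 1(233.7) − 2(32.51) = 471.2
  R: 0 + 1(233.7) = 233.7
  V: 0 + 1(32.51) = 32.51
  U: 0 + 1(32.51) = 32.51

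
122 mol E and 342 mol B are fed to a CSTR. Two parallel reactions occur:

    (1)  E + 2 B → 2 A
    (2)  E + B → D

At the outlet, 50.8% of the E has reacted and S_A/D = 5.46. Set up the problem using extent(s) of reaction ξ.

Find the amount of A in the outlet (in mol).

90.7 mol

Conversion of E: E consumed = 0.508 × 122 = 61.98 mol = 1ξ₁ + 1ξ₂.
Selectivity: 2ξ₁ / (1ξ₂) = 5.46 → ξ₁ = 2.73 ξ₂.
Substitute: (1·2.73 + 1) ξ₂ = 61.98 → ξ₂ = 16.62 mol, ξ₁ = 45.36 mol.
Outlet amounts (n = n₀ + Σ ν·ξ):
  E: 122 − 1(45.36) − 1(16.62) = 60.02
  B: 342 − 2(45.36) − 1(16.62) = 234.7
  A: 0 + 2(45.36) = 90.72
  D: 0 + 1(16.62) = 16.62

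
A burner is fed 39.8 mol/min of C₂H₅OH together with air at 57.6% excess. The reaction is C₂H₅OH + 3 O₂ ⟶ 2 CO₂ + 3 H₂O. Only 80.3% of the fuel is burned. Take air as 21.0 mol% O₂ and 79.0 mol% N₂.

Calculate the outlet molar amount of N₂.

Stoichiometric O₂ = 3 × 39.8 = 119.4 mol/min; O₂ fed = 119.4 × 1.576 = 188.2 mol/min.
N₂ fed = 188.2 × 79/21 = 707.9 mol/min.
Fuel reacted = 0.803 × 39.8 → ξ = 31.96 mol/min.
Outlet (n = n₀ + ν ξ):
  C₂H₅OH: 39.8 − 1(31.96) = 7.841
  O₂: 188.2 − 3(31.96) = 92.3
  N₂: 707.9 (inert)
  CO₂: 0 + 2(31.96) = 63.92
  H₂O: 0 + 3(31.96) = 95.88

708 mol/min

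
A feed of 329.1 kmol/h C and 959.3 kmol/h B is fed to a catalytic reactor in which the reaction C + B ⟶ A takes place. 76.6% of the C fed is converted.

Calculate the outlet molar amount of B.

C reacted = 0.766 × 329.1 = 252.1 kmol/h; ν_C = −1, so ξ = 252.1/1 = 252.1 kmol/h.
Outlet amounts (n = n₀ + ν ξ):
  C: 329.1 − 1(252.1) = 77.01
  B: 959.3 − 1(252.1) = 707.2
  A: 0 + 1(252.1) = 252.1

707 kmol/h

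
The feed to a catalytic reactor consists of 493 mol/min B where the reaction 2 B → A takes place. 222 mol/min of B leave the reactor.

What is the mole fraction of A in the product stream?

0.379

For B: n = n₀ − 2ξ → 222 = 493 − 2ξ, giving ξ = 135.5 mol/min.
Outlet amounts (n = n₀ + ν ξ):
  B: 493 − 2(135.5) = 222
  A: 0 + 1(135.5) = 135.5
Total out = 357.5 mol/min; y_A = 135.5 / 357.5 = 0.379.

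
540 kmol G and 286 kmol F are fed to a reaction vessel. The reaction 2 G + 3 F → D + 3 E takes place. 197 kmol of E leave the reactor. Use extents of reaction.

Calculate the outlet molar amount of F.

89 kmol

For E: n = n₀ + 3ξ → 197 = 0 + 3ξ, giving ξ = 65.67 kmol.
Outlet amounts (n = n₀ + ν ξ):
  G: 540 − 2(65.67) = 408.7
  F: 286 − 3(65.67) = 89
  D: 0 + 1(65.67) = 65.67
  E: 0 + 3(65.67) = 197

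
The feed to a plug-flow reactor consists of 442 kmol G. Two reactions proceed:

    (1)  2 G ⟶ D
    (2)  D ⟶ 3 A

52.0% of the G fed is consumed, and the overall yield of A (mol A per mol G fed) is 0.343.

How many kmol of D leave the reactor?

64.4 kmol

Conversion of G: G consumed = 2ξ₁ = 0.52 × 442 → ξ₁ = 114.9 kmol.
Yield of A: 3ξ₂ / 442 = 0.343 → ξ₂ = 50.54 kmol.
Outlet amounts (n = n₀ + Σ ν·ξ):
  G: 442 − 2(114.9) = 212.2
  D: 0 + 1(114.9) − 1(50.54) = 64.38
  A: 0 + 3(50.54) = 151.6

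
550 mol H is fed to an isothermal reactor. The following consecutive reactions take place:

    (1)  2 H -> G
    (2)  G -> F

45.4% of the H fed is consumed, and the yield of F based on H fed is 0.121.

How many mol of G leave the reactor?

58.3 mol

Conversion of H: H consumed = 2ξ₁ = 0.454 × 550 → ξ₁ = 124.9 mol.
Yield of F: 1ξ₂ / 550 = 0.121 → ξ₂ = 66.55 mol.
Outlet amounts (n = n₀ + Σ ν·ξ):
  H: 550 − 2(124.9) = 300.3
  G: 0 + 1(124.9) − 1(66.55) = 58.3
  F: 0 + 1(66.55) = 66.55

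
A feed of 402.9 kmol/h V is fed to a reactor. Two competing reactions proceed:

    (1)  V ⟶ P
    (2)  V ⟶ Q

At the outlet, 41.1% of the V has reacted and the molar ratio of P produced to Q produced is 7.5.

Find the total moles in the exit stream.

Conversion of V: V consumed = 0.411 × 402.9 = 165.6 kmol/h = 1ξ₁ + 1ξ₂.
Selectivity: 1ξ₁ / (1ξ₂) = 7.5 → ξ₁ = 7.5 ξ₂.
Substitute: (1·7.5 + 1) ξ₂ = 165.6 → ξ₂ = 19.48 kmol/h, ξ₁ = 146.1 kmol/h.
Outlet amounts (n = n₀ + Σ ν·ξ):
  V: 402.9 − 1(146.1) − 1(19.48) = 237.3
  P: 0 + 1(146.1) = 146.1
  Q: 0 + 1(19.48) = 19.48
Total out = 237.3 + 146.1 + 19.48 = 402.9 kmol/h.

403 kmol/h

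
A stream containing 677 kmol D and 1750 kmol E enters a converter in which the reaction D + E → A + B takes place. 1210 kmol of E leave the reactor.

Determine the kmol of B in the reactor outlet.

For E: n = n₀ − 1ξ → 1210 = 1750 − 1ξ, giving ξ = 540 kmol.
Outlet amounts (n = n₀ + ν ξ):
  D: 677 − 1(540) = 137
  E: 1750 − 1(540) = 1210
  A: 0 + 1(540) = 540
  B: 0 + 1(540) = 540

540 kmol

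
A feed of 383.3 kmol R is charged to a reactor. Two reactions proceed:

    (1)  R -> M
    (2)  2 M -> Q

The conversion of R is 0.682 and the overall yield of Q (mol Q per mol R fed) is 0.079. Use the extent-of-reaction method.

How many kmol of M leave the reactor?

201 kmol

Conversion of R: R consumed = 1ξ₁ = 0.682 × 383.3 → ξ₁ = 261.4 kmol.
Yield of Q: 1ξ₂ / 383.3 = 0.079 → ξ₂ = 30.28 kmol.
Outlet amounts (n = n₀ + Σ ν·ξ):
  R: 383.3 − 1(261.4) = 121.9
  M: 0 + 1(261.4) − 2(30.28) = 200.8
  Q: 0 + 1(30.28) = 30.28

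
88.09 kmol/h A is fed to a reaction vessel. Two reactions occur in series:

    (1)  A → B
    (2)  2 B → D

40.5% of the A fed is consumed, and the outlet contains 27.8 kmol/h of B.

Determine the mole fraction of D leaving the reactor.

0.0468

Conversion of A: A consumed = 1ξ₁ = 0.405 × 88.09 → ξ₁ = 35.68 kmol/h.
B balance: n_B = 0 + 1ξ₁ − 2ξ₂ = 27.8 → ξ₂ = (1·35.68 − 27.8)/2 = 3.938 kmol/h.
Outlet amounts (n = n₀ + Σ ν·ξ):
  A: 88.09 − 1(35.68) = 52.41
  B: 0 + 1(35.68) − 2(3.938) = 27.8
  D: 0 + 1(3.938) = 3.938
Total out = 84.15 kmol/h; y_D = 3.938 / 84.15 = 0.0468.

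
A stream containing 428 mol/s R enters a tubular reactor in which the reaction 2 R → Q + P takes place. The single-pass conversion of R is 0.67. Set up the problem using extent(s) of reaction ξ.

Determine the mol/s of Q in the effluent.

143 mol/s

R reacted = 0.67 × 428 = 286.8 mol/s; ν_R = −2, so ξ = 286.8/2 = 143.4 mol/s.
Outlet amounts (n = n₀ + ν ξ):
  R: 428 − 2(143.4) = 141.2
  Q: 0 + 1(143.4) = 143.4
  P: 0 + 1(143.4) = 143.4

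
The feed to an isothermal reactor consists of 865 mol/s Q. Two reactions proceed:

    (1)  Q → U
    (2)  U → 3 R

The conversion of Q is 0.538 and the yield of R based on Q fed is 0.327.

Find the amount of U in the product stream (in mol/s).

Conversion of Q: Q consumed = 1ξ₁ = 0.538 × 865 → ξ₁ = 465.4 mol/s.
Yield of R: 3ξ₂ / 865 = 0.327 → ξ₂ = 94.29 mol/s.
Outlet amounts (n = n₀ + Σ ν·ξ):
  Q: 865 − 1(465.4) = 399.6
  U: 0 + 1(465.4) − 1(94.29) = 371.1
  R: 0 + 3(94.29) = 282.9

371 mol/s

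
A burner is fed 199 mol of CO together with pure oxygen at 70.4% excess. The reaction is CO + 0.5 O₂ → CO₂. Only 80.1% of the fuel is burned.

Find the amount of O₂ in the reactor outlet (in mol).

89.8 mol

Stoichiometric O₂ = 0.5 × 199 = 99.5 mol; O₂ fed = 99.5 × 1.704 = 169.5 mol.
Fuel reacted = 0.801 × 199 → ξ = 159.4 mol.
Outlet (n = n₀ + ν ξ):
  CO: 199 − 1(159.4) = 39.6
  O₂: 169.5 − 0.5(159.4) = 89.85
  CO₂: 0 + 1(159.4) = 159.4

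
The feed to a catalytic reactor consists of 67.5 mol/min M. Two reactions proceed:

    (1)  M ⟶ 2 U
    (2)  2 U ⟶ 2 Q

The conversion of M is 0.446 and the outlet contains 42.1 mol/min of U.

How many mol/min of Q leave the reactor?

Conversion of M: M consumed = 1ξ₁ = 0.446 × 67.5 → ξ₁ = 30.11 mol/min.
U balance: n_U = 0 + 2ξ₁ − 2ξ₂ = 42.1 → ξ₂ = (2·30.11 − 42.1)/2 = 9.055 mol/min.
Outlet amounts (n = n₀ + Σ ν·ξ):
  M: 67.5 − 1(30.11) = 37.39
  U: 0 + 2(30.11) − 2(9.055) = 42.1
  Q: 0 + 2(9.055) = 18.11

18.1 mol/min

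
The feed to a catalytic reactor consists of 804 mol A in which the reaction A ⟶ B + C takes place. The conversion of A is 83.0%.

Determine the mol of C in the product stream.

667 mol

A reacted = 0.83 × 804 = 667.3 mol; ν_A = −1, so ξ = 667.3/1 = 667.3 mol.
Outlet amounts (n = n₀ + ν ξ):
  A: 804 − 1(667.3) = 136.7
  B: 0 + 1(667.3) = 667.3
  C: 0 + 1(667.3) = 667.3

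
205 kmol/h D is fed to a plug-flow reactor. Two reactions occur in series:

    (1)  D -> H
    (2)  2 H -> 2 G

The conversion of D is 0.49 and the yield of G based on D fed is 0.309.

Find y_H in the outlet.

Conversion of D: D consumed = 1ξ₁ = 0.49 × 205 → ξ₁ = 100.5 kmol/h.
Yield of G: 2ξ₂ / 205 = 0.309 → ξ₂ = 31.67 kmol/h.
Outlet amounts (n = n₀ + Σ ν·ξ):
  D: 205 − 1(100.5) = 104.5
  H: 0 + 1(100.5) − 2(31.67) = 37.11
  G: 0 + 2(31.67) = 63.34
Total out = 205 kmol/h; y_H = 37.11 / 205 = 0.181.

0.181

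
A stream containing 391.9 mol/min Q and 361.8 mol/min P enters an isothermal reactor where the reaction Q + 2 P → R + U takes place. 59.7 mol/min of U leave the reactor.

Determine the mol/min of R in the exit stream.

For U: n = n₀ + 1ξ → 59.7 = 0 + 1ξ, giving ξ = 59.7 mol/min.
Outlet amounts (n = n₀ + ν ξ):
  Q: 391.9 − 1(59.7) = 332.2
  P: 361.8 − 2(59.7) = 242.4
  R: 0 + 1(59.7) = 59.7
  U: 0 + 1(59.7) = 59.7

59.7 mol/min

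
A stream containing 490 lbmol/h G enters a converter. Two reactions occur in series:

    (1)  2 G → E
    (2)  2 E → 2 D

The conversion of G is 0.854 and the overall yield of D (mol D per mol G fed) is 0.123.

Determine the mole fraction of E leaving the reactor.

Conversion of G: G consumed = 2ξ₁ = 0.854 × 490 → ξ₁ = 209.2 lbmol/h.
Yield of D: 2ξ₂ / 490 = 0.123 → ξ₂ = 30.13 lbmol/h.
Outlet amounts (n = n₀ + Σ ν·ξ):
  G: 490 − 2(209.2) = 71.54
  E: 0 + 1(209.2) − 2(30.13) = 149
  D: 0 + 2(30.13) = 60.27
Total out = 280.8 lbmol/h; y_E = 149 / 280.8 = 0.5305.

0.531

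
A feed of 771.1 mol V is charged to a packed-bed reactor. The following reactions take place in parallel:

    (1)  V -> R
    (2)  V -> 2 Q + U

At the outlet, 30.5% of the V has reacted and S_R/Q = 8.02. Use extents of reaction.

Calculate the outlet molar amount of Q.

Conversion of V: V consumed = 0.305 × 771.1 = 235.2 mol = 1ξ₁ + 1ξ₂.
Selectivity: 1ξ₁ / (2ξ₂) = 8.02 → ξ₁ = 16.04 ξ₂.
Substitute: (1·16.04 + 1) ξ₂ = 235.2 → ξ₂ = 13.8 mol, ξ₁ = 221.4 mol.
Outlet amounts (n = n₀ + Σ ν·ξ):
  V: 771.1 − 1(221.4) − 1(13.8) = 535.9
  R: 0 + 1(221.4) = 221.4
  Q: 0 + 2(13.8) = 27.6
  U: 0 + 1(13.8) = 13.8

27.6 mol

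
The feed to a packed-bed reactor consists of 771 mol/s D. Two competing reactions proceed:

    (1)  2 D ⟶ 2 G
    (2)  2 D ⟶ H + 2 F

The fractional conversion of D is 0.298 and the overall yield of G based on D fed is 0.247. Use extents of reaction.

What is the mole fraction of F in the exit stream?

Yield of G: 2ξ₁ / 771 = 0.247 → ξ₁ = 95.22 mol/s.
Conversion of D: 2ξ₁ + 2ξ₂ = 0.298 × 771 = 229.8 → ξ₂ = 19.66 mol/s.
Outlet amounts (n = n₀ + Σ ν·ξ):
  D: 771 − 2(95.22) − 2(19.66) = 541.2
  G: 0 + 2(95.22) = 190.4
  H: 0 + 1(19.66) = 19.66
  F: 0 + 2(19.66) = 39.32
Total out = 790.7 mol/s; y_F = 39.32 / 790.7 = 0.04973.

0.0497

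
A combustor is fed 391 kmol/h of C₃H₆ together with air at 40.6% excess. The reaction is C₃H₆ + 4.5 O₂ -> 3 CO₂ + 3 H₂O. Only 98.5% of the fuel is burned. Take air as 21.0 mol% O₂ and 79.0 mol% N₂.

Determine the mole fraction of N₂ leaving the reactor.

0.753

Stoichiometric O₂ = 4.5 × 391 = 1760 kmol/h; O₂ fed = 1760 × 1.406 = 2474 kmol/h.
N₂ fed = 2474 × 79/21 = 9306 kmol/h.
Fuel reacted = 0.985 × 391 → ξ = 385.1 kmol/h.
Outlet (n = n₀ + ν ξ):
  C₃H₆: 391 − 1(385.1) = 5.865
  O₂: 2474 − 4.5(385.1) = 740.7
  N₂: 9306 (inert)
  CO₂: 0 + 3(385.1) = 1155
  H₂O: 0 + 3(385.1) = 1155
Total out = 12360 kmol/h; y_N₂ = 9306 / 12360 = 0.7527.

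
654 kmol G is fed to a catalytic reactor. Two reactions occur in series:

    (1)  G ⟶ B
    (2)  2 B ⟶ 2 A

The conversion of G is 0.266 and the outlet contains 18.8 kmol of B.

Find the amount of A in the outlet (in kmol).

Conversion of G: G consumed = 1ξ₁ = 0.266 × 654 → ξ₁ = 174 kmol.
B balance: n_B = 0 + 1ξ₁ − 2ξ₂ = 18.8 → ξ₂ = (1·174 − 18.8)/2 = 77.58 kmol.
Outlet amounts (n = n₀ + Σ ν·ξ):
  G: 654 − 1(174) = 480
  B: 0 + 1(174) − 2(77.58) = 18.8
  A: 0 + 2(77.58) = 155.2

155 kmol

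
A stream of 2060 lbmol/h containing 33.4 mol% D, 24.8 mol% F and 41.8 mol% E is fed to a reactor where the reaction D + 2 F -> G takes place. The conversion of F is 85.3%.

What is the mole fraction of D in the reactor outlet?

0.289

F reacted = 0.853 × 510.9 = 435.8 lbmol/h; ν_F = −2, so ξ = 435.8/2 = 217.9 lbmol/h.
Outlet amounts (n = n₀ + ν ξ):
  D: 688 − 1(217.9) = 470.1
  F: 510.9 − 2(217.9) = 75.1
  G: 0 + 1(217.9) = 217.9
  E: 861.1 (inert)
Total out = 1624 lbmol/h; y_D = 470.1 / 1624 = 0.2895.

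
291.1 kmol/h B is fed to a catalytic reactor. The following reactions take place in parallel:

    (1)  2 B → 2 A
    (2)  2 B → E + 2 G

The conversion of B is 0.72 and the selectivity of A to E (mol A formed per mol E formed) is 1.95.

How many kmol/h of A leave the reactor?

Conversion of B: B consumed = 0.72 × 291.1 = 209.6 kmol/h = 2ξ₁ + 2ξ₂.
Selectivity: 2ξ₁ / (1ξ₂) = 1.95 → ξ₁ = 0.975 ξ₂.
Substitute: (2·0.975 + 2) ξ₂ = 209.6 → ξ₂ = 53.06 kmol/h, ξ₁ = 51.73 kmol/h.
Outlet amounts (n = n₀ + Σ ν·ξ):
  B: 291.1 − 2(51.73) − 2(53.06) = 81.51
  A: 0 + 2(51.73) = 103.5
  E: 0 + 1(53.06) = 53.06
  G: 0 + 2(53.06) = 106.1

103 kmol/h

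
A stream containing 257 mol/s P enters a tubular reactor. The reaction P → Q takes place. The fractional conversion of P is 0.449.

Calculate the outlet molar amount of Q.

115 mol/s

P reacted = 0.449 × 257 = 115.4 mol/s; ν_P = −1, so ξ = 115.4/1 = 115.4 mol/s.
Outlet amounts (n = n₀ + ν ξ):
  P: 257 − 1(115.4) = 141.6
  Q: 0 + 1(115.4) = 115.4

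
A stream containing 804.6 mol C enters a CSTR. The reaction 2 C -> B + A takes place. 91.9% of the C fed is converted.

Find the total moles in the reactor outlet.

C reacted = 0.919 × 804.6 = 739.4 mol; ν_C = −2, so ξ = 739.4/2 = 369.7 mol.
Outlet amounts (n = n₀ + ν ξ):
  C: 804.6 − 2(369.7) = 65.17
  B: 0 + 1(369.7) = 369.7
  A: 0 + 1(369.7) = 369.7
Total out = 65.17 + 369.7 + 369.7 = 804.6 mol.

805 mol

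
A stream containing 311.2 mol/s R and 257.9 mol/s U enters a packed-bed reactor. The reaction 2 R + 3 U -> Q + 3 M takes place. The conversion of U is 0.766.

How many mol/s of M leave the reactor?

198 mol/s

U reacted = 0.766 × 257.9 = 197.6 mol/s; ν_U = −3, so ξ = 197.6/3 = 65.85 mol/s.
Outlet amounts (n = n₀ + ν ξ):
  R: 311.2 − 2(65.85) = 179.5
  U: 257.9 − 3(65.85) = 60.35
  Q: 0 + 1(65.85) = 65.85
  M: 0 + 3(65.85) = 197.6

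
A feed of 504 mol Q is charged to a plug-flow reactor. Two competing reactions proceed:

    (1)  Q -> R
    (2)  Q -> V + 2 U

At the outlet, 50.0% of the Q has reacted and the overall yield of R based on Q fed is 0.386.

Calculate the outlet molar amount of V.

Yield of R: 1ξ₁ / 504 = 0.386 → ξ₁ = 194.5 mol.
Conversion of Q: 1ξ₁ + 1ξ₂ = 0.5 × 504 = 252 → ξ₂ = 57.46 mol.
Outlet amounts (n = n₀ + Σ ν·ξ):
  Q: 504 − 1(194.5) − 1(57.46) = 252
  R: 0 + 1(194.5) = 194.5
  V: 0 + 1(57.46) = 57.46
  U: 0 + 2(57.46) = 114.9

57.5 mol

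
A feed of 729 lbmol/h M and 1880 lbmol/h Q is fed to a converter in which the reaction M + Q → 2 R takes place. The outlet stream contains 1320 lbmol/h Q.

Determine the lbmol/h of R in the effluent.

1120 lbmol/h

For Q: n = n₀ − 1ξ → 1320 = 1880 − 1ξ, giving ξ = 560 lbmol/h.
Outlet amounts (n = n₀ + ν ξ):
  M: 729 − 1(560) = 169
  Q: 1880 − 1(560) = 1320
  R: 0 + 2(560) = 1120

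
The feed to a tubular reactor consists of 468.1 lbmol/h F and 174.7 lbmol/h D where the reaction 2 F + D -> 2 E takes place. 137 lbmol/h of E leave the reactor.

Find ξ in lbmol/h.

ξ = 68.5 lbmol/h

For E: n = n₀ + 2ξ → 137 = 0 + 2ξ, giving ξ = 68.5 lbmol/h.
Outlet amounts (n = n₀ + ν ξ):
  F: 468.1 − 2(68.5) = 331.1
  D: 174.7 − 1(68.5) = 106.2
  E: 0 + 2(68.5) = 137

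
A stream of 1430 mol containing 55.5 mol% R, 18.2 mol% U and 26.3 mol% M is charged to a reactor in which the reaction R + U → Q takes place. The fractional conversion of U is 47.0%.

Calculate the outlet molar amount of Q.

122 mol

U reacted = 0.47 × 260.3 = 122.3 mol; ν_U = −1, so ξ = 122.3/1 = 122.3 mol.
Outlet amounts (n = n₀ + ν ξ):
  R: 793.6 − 1(122.3) = 671.3
  U: 260.3 − 1(122.3) = 137.9
  Q: 0 + 1(122.3) = 122.3
  M: 376.1 (inert)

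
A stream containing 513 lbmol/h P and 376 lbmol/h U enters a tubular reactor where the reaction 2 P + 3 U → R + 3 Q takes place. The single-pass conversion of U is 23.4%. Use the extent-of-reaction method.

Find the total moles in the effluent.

U reacted = 0.234 × 376 = 87.98 lbmol/h; ν_U = −3, so ξ = 87.98/3 = 29.33 lbmol/h.
Outlet amounts (n = n₀ + ν ξ):
  P: 513 − 2(29.33) = 454.3
  U: 376 − 3(29.33) = 288
  R: 0 + 1(29.33) = 29.33
  Q: 0 + 3(29.33) = 87.98
Total out = 454.3 + 288 + 29.33 + 87.98 = 859.7 lbmol/h.

860 lbmol/h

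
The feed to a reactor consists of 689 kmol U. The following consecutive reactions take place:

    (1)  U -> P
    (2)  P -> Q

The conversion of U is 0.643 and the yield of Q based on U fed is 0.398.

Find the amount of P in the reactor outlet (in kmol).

Conversion of U: U consumed = 1ξ₁ = 0.643 × 689 → ξ₁ = 443 kmol.
Yield of Q: 1ξ₂ / 689 = 0.398 → ξ₂ = 274.2 kmol.
Outlet amounts (n = n₀ + Σ ν·ξ):
  U: 689 − 1(443) = 246
  P: 0 + 1(443) − 1(274.2) = 168.8
  Q: 0 + 1(274.2) = 274.2

169 kmol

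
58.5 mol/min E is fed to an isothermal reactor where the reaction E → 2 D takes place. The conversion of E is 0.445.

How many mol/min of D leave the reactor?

E reacted = 0.445 × 58.5 = 26.03 mol/min; ν_E = −1, so ξ = 26.03/1 = 26.03 mol/min.
Outlet amounts (n = n₀ + ν ξ):
  E: 58.5 − 1(26.03) = 32.47
  D: 0 + 2(26.03) = 52.06

52.1 mol/min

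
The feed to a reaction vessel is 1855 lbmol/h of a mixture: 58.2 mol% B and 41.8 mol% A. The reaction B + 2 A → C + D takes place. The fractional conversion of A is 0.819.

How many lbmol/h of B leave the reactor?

762 lbmol/h

A reacted = 0.819 × 775.4 = 635 lbmol/h; ν_A = −2, so ξ = 635/2 = 317.5 lbmol/h.
Outlet amounts (n = n₀ + ν ξ):
  B: 1080 − 1(317.5) = 762.1
  A: 775.4 − 2(317.5) = 140.3
  C: 0 + 1(317.5) = 317.5
  D: 0 + 1(317.5) = 317.5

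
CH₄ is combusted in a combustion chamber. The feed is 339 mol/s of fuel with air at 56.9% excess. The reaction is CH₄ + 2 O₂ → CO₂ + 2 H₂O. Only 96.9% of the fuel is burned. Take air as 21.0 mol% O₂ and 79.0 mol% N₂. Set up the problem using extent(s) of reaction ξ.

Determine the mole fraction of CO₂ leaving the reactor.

Stoichiometric O₂ = 2 × 339 = 678 mol/s; O₂ fed = 678 × 1.569 = 1064 mol/s.
N₂ fed = 1064 × 79/21 = 4002 mol/s.
Fuel reacted = 0.969 × 339 → ξ = 328.5 mol/s.
Outlet (n = n₀ + ν ξ):
  CH₄: 339 − 1(328.5) = 10.51
  O₂: 1064 − 2(328.5) = 406.8
  N₂: 4002 (inert)
  CO₂: 0 + 1(328.5) = 328.5
  H₂O: 0 + 2(328.5) = 657
Total out = 5405 mol/s; y_CO₂ = 328.5 / 5405 = 0.06078.

0.0608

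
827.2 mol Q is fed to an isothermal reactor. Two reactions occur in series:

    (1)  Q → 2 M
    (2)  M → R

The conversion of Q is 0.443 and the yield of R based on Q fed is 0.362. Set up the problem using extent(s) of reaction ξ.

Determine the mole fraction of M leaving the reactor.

Conversion of Q: Q consumed = 1ξ₁ = 0.443 × 827.2 → ξ₁ = 366.4 mol.
Yield of R: 1ξ₂ / 827.2 = 0.362 → ξ₂ = 299.4 mol.
Outlet amounts (n = n₀ + Σ ν·ξ):
  Q: 827.2 − 1(366.4) = 460.8
  M: 0 + 2(366.4) − 1(299.4) = 433.5
  R: 0 + 1(299.4) = 299.4
Total out = 1194 mol; y_M = 433.5 / 1194 = 0.3631.

0.363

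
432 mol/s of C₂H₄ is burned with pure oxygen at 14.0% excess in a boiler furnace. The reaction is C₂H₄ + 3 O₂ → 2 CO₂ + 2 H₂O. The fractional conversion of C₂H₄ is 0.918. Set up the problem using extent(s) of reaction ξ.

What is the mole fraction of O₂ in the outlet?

Stoichiometric O₂ = 3 × 432 = 1296 mol/s; O₂ fed = 1296 × 1.140 = 1477 mol/s.
Fuel reacted = 0.918 × 432 → ξ = 396.6 mol/s.
Outlet (n = n₀ + ν ξ):
  C₂H₄: 432 − 1(396.6) = 35.42
  O₂: 1477 − 3(396.6) = 287.7
  CO₂: 0 + 2(396.6) = 793.2
  H₂O: 0 + 2(396.6) = 793.2
Total out = 1909 mol/s; y_O₂ = 287.7 / 1909 = 0.1507.

0.151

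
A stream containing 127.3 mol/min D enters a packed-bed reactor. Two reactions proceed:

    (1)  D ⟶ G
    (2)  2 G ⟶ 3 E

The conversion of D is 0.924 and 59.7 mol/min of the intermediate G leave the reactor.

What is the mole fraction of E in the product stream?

0.556

Conversion of D: D consumed = 1ξ₁ = 0.924 × 127.3 → ξ₁ = 117.6 mol/min.
G balance: n_G = 0 + 1ξ₁ − 2ξ₂ = 59.7 → ξ₂ = (1·117.6 − 59.7)/2 = 28.96 mol/min.
Outlet amounts (n = n₀ + Σ ν·ξ):
  D: 127.3 − 1(117.6) = 9.675
  G: 0 + 1(117.6) − 2(28.96) = 59.7
  E: 0 + 3(28.96) = 86.89
Total out = 156.3 mol/min; y_E = 86.89 / 156.3 = 0.556.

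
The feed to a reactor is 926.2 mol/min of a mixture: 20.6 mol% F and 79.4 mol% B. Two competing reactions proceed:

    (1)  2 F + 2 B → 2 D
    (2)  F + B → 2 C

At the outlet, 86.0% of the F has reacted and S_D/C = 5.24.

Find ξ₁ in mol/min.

ξ₁ = 74.9 mol/min

Conversion of F: F consumed = 0.86 × 190.8 = 164.1 mol/min = 2ξ₁ + 1ξ₂.
Selectivity: 2ξ₁ / (2ξ₂) = 5.24 → ξ₁ = 5.24 ξ₂.
Substitute: (2·5.24 + 1) ξ₂ = 164.1 → ξ₂ = 14.29 mol/min, ξ₁ = 74.9 mol/min.
Outlet amounts (n = n₀ + Σ ν·ξ):
  F: 190.8 − 2(74.9) − 1(14.29) = 26.71
  B: 735.4 − 2(74.9) − 1(14.29) = 571.3
  D: 0 + 2(74.9) = 149.8
  C: 0 + 2(14.29) = 28.59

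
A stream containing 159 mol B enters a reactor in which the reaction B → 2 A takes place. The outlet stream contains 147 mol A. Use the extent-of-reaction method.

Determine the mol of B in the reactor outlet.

For A: n = n₀ + 2ξ → 147 = 0 + 2ξ, giving ξ = 73.5 mol.
Outlet amounts (n = n₀ + ν ξ):
  B: 159 − 1(73.5) = 85.5
  A: 0 + 2(73.5) = 147

85.5 mol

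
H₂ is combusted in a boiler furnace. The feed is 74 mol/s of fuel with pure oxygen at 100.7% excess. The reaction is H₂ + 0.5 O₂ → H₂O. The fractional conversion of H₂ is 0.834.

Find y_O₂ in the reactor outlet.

0.37

Stoichiometric O₂ = 0.5 × 74 = 37 mol/s; O₂ fed = 37 × 2.007 = 74.26 mol/s.
Fuel reacted = 0.834 × 74 → ξ = 61.72 mol/s.
Outlet (n = n₀ + ν ξ):
  H₂: 74 − 1(61.72) = 12.28
  O₂: 74.26 − 0.5(61.72) = 43.4
  H₂O: 0 + 1(61.72) = 61.72
Total out = 117.4 mol/s; y_O₂ = 43.4 / 117.4 = 0.3697.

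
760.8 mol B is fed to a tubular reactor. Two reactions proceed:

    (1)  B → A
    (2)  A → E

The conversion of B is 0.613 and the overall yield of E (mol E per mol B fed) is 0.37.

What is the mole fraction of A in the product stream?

0.243

Conversion of B: B consumed = 1ξ₁ = 0.613 × 760.8 → ξ₁ = 466.4 mol.
Yield of E: 1ξ₂ / 760.8 = 0.37 → ξ₂ = 281.5 mol.
Outlet amounts (n = n₀ + Σ ν·ξ):
  B: 760.8 − 1(466.4) = 294.4
  A: 0 + 1(466.4) − 1(281.5) = 184.9
  E: 0 + 1(281.5) = 281.5
Total out = 760.8 mol; y_A = 184.9 / 760.8 = 0.243.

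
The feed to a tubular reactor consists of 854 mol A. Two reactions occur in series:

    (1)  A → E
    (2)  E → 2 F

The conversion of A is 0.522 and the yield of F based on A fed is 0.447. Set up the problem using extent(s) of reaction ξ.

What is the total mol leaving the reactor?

1040 mol

Conversion of A: A consumed = 1ξ₁ = 0.522 × 854 → ξ₁ = 445.8 mol.
Yield of F: 2ξ₂ / 854 = 0.447 → ξ₂ = 190.9 mol.
Outlet amounts (n = n₀ + Σ ν·ξ):
  A: 854 − 1(445.8) = 408.2
  E: 0 + 1(445.8) − 1(190.9) = 254.9
  F: 0 + 2(190.9) = 381.7
Total out = 408.2 + 254.9 + 381.7 = 1045 mol.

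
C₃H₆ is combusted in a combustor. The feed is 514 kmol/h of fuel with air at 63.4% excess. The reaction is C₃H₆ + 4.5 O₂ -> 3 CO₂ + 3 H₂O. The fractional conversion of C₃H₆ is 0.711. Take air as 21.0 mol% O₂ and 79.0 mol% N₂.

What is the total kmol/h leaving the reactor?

Stoichiometric O₂ = 4.5 × 514 = 2313 kmol/h; O₂ fed = 2313 × 1.634 = 3779 kmol/h.
N₂ fed = 3779 × 79/21 = 14220 kmol/h.
Fuel reacted = 0.711 × 514 → ξ = 365.5 kmol/h.
Outlet (n = n₀ + ν ξ):
  C₃H₆: 514 − 1(365.5) = 148.5
  O₂: 3779 − 4.5(365.5) = 2135
  N₂: 14220 (inert)
  CO₂: 0 + 3(365.5) = 1096
  H₂O: 0 + 3(365.5) = 1096
Total out = 148.5 + 2135 + 14220 + 1096 + 1096 = 18690 kmol/h.

18700 kmol/h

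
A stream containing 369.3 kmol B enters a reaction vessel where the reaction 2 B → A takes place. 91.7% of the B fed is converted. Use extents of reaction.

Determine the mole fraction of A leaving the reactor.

B reacted = 0.917 × 369.3 = 338.6 kmol; ν_B = −2, so ξ = 338.6/2 = 169.3 kmol.
Outlet amounts (n = n₀ + ν ξ):
  B: 369.3 − 2(169.3) = 30.65
  A: 0 + 1(169.3) = 169.3
Total out = 200 kmol; y_A = 169.3 / 200 = 0.8467.

0.847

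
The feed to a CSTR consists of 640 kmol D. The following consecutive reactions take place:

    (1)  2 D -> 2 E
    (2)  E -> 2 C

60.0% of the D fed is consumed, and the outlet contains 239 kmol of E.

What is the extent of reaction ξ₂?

Conversion of D: D consumed = 2ξ₁ = 0.6 × 640 → ξ₁ = 192 kmol.
E balance: n_E = 0 + 2ξ₁ − 1ξ₂ = 239 → ξ₂ = (2·192 − 239)/1 = 145 kmol.
Outlet amounts (n = n₀ + Σ ν·ξ):
  D: 640 − 2(192) = 256
  E: 0 + 2(192) − 1(145) = 239
  C: 0 + 2(145) = 290

ξ₂ = 145 kmol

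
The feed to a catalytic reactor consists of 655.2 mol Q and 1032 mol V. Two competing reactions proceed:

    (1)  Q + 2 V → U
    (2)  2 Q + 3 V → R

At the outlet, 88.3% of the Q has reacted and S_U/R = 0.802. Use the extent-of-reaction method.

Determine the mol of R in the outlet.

Conversion of Q: Q consumed = 0.883 × 655.2 = 578.5 mol = 1ξ₁ + 2ξ₂.
Selectivity: 1ξ₁ / (1ξ₂) = 0.802 → ξ₁ = 0.802 ξ₂.
Substitute: (1·0.802 + 2) ξ₂ = 578.5 → ξ₂ = 206.5 mol, ξ₁ = 165.6 mol.
Outlet amounts (n = n₀ + Σ ν·ξ):
  Q: 655.2 − 1(165.6) − 2(206.5) = 76.66
  V: 1032 − 2(165.6) − 3(206.5) = 81.39
  U: 0 + 1(165.6) = 165.6
  R: 0 + 1(206.5) = 206.5

206 mol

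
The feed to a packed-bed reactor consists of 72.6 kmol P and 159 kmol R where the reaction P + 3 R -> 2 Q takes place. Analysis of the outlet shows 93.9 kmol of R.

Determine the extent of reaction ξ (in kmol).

For R: n = n₀ − 3ξ → 93.9 = 159 − 3ξ, giving ξ = 21.7 kmol.
Outlet amounts (n = n₀ + ν ξ):
  P: 72.6 − 1(21.7) = 50.9
  R: 159 − 3(21.7) = 93.9
  Q: 0 + 2(21.7) = 43.4

ξ = 21.7 kmol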